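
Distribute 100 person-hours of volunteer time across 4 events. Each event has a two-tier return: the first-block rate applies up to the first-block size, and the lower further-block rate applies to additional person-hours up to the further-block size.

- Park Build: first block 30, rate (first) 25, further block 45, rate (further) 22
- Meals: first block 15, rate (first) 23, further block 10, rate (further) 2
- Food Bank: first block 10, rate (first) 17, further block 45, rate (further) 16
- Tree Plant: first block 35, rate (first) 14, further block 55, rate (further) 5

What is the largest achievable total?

2255

Order all 8 blocks by rate: Park Build/tier1 25 > Meals/tier1 23 > Park Build/tier2 22 > Food Bank/tier1 17 > Food Bank/tier2 16 > Tree Plant/tier1 14 > Tree Plant/tier2 5 > Meals/tier2 2.
Park Build/tier1 (25): +30 → 70 left.
Meals tier1 at 23: fill all 15 → 55 left.
Fill Park Build tier2 block (45 at 22) → 10 left.
Fill Food Bank tier1 block (10 at 17) → 0 left.
Total = 25×30 + 23×15 + 22×45 + 17×10 = 2255.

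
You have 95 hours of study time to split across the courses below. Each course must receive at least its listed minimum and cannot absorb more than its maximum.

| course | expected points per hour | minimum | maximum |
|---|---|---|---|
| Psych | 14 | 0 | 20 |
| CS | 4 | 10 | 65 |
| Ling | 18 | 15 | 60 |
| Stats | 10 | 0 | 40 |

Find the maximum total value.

1450

Meeting every minimum uses 0+10+15+0 = 25 hours, leaving 70.
Highest expected points per hour first: Ling 18 > Psych 14 > Stats 10 > CS 4.
Ling takes 45 more to reach its cap of 60 — 25 left.
Psych takes 20 more to reach its cap of 20 — 5 left.
Stats: +5 (room for 40) → 5. Pool exhausted.
Total = 14×20 + 4×10 + 18×60 + 10×5 = 1450.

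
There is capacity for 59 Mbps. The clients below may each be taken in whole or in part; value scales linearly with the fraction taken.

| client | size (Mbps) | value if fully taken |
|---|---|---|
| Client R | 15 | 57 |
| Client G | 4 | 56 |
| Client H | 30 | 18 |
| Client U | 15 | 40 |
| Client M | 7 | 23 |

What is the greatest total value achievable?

Rank by value-to-size ratio: Client G 56/4≈14, Client R 57/15≈3.8, Client M 23/7≈3.29, Client U 40/15≈2.67, Client H 18/30≈0.6.
All 4 Mbps of Client G fit (value 56) → 55 remain.
Take all of Client R (15 Mbps, value 57) → 40 Mbps left.
Take all of Client M (7 Mbps, value 23) → 33 Mbps left.
Client U: take in full, 15 Mbps for value 40 → 18 left.
Only 18 Mbps remain; take 18/30 of Client H for value 18×18/30 = 10.8.
Total value = 186.8.

186.8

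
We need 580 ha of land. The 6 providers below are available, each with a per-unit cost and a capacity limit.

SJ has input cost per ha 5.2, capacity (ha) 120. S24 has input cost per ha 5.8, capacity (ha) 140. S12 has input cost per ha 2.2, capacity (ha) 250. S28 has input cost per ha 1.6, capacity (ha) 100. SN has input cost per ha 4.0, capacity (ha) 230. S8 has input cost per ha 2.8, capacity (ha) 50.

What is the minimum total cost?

1570

Use providers in increasing cost order.
S28 at 1.6: take all 100 ha — 480 still needed.
S12 (2.2): use full 250 — 230 ha to go.
S8 at 2.8: take all 50 ha — 180 still needed.
SN at 4.0: take 180 of its 230 — requirement met.
SJ, S24: unused.
Cost = 100×1.6 + 250×2.2 + 50×2.8 + 180×4.0 = 1570.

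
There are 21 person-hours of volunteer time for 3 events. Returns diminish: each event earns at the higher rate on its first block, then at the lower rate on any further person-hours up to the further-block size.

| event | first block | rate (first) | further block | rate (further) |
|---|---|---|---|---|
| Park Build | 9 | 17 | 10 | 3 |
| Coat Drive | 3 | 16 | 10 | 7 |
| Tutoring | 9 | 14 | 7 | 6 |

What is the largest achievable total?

327

Treat each block as its own option and order by rate: Park Build/T1 17 > Coat Drive/T1 16 > Tutoring/T1 14 > Coat Drive/T2 7 > Tutoring/T2 6 > Park Build/T2 3.
Fill Park Build T1 block (9 at 17) ; 12 left.
Coat Drive T1 at 16: fill all 3 ; 9 left.
Tutoring T1 at 14: fill all 9 ; 0 left.
Total = 17×9 + 16×3 + 14×9 = 327.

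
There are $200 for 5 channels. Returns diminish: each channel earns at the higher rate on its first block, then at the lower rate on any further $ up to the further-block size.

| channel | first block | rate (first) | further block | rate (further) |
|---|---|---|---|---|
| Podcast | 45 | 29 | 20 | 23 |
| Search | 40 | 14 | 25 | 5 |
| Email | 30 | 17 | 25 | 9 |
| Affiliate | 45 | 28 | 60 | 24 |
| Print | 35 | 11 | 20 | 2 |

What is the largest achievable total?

4975

Treat each block as its own option and order by rate: Podcast/T1 29 > Affiliate/T1 28 > Affiliate/T2 24 > Podcast/T2 23 > Email/T1 17 > Search/T1 14 > Print/T1 11 > Email/T2 9 > Search/T2 5 > Print/T2 2.
Podcast T1 at 29: fill all 45 — 155 left.
Fill Affiliate T1 block (45 at 28) — 110 left.
Affiliate/T2 (24): +60 — 50 left.
Podcast/T2 (23): +20 — 30 left.
Email/T1 (17): +30 — 0 left.
Total = 29×45 + 28×45 + 24×60 + 23×20 + 17×30 = 4975.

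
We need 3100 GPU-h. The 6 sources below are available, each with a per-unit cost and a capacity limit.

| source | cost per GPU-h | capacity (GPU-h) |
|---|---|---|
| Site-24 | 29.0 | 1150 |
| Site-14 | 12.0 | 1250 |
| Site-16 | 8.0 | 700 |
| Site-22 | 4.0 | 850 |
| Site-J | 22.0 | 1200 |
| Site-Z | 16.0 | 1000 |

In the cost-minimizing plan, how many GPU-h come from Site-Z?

300

Cheapest first:
Site-22 (4.0): use full 850 — 2250 GPU-h to go.
Site-16 (8.0): use full 700 — 1550 GPU-h to go.
Take 1250 from Site-14 at 12.0 — need 300 more.
Site-Z (16.0): take the remaining 300 — done.
Site-J, Site-24: unused.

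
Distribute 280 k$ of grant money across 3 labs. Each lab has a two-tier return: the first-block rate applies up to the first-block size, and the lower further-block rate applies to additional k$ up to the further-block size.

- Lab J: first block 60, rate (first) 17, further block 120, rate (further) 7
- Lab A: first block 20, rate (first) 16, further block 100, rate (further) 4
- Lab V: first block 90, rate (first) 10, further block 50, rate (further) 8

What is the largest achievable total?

3060

Rank every tier by rate: Lab J/first 17 > Lab A/first 16 > Lab V/first 10 > Lab V/second 8 > Lab J/second 7 > Lab A/second 4.
Lab J/first (17): +60 ; 220 left.
Fill Lab A first block (20 at 16) ; 200 left.
Lab V/first (10): +90 ; 110 left.
Lab V/second (8): +50 ; 60 left.
Lab J/second: +60 of 120 at 7; pool empty.
Total = 17×60 + 16×20 + 10×90 + 8×50 + 7×60 = 3060.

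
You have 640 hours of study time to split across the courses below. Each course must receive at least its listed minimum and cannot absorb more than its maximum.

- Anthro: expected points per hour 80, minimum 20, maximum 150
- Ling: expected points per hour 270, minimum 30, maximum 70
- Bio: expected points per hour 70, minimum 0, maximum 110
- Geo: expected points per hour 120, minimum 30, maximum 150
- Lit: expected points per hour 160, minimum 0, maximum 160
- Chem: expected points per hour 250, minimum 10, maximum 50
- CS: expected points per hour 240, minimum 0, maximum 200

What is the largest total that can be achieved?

123400

Meeting every minimum uses 20+30+0+30+0+10+0 = 90 hours, leaving 550.
Rank by expected points per hour: Ling 270 > Chem 250 > CS 240 > Lit 160 > Geo 120 > Anthro 80 > Bio 70.
Ling takes 40 more to reach its cap of 70 ; 510 left.
Chem takes 40 more to reach its cap of 50 ; 470 left.
Give CS 200 more to hit its cap of 200 ; 270 left.
Lit: +160 to 160 (cap) ; 110 left.
Geo: +110 (room for 120) → 140. Pool exhausted.
Total = 80×20 + 270×70 + 120×140 + 160×160 + 250×50 + 240×200 = 123400.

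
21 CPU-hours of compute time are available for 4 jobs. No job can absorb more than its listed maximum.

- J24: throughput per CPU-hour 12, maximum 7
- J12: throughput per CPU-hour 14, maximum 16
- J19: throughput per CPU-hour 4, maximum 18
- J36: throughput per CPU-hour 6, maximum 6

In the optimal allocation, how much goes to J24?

5

Order the jobs by throughput per CPU-hour: J12 14 > J24 12 > J36 6 > J19 4.
J12: +16 to 16 (cap) → 5 left.
J24: +5 (room for 7) → 5. Pool exhausted.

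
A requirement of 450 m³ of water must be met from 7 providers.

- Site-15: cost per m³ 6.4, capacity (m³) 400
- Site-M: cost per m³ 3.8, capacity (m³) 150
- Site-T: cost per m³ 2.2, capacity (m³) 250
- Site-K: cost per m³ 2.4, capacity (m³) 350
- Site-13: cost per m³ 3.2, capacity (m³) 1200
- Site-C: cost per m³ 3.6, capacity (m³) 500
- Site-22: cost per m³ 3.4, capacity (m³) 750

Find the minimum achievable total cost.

Cheapest first:
Site-T at 2.2: take all 250 m³ ; 200 still needed.
Site-K (2.4): take the remaining 200 ; done.
Site-13, Site-22, Site-C, Site-M, Site-15: unused.
Cost = 250×2.2 + 200×2.4 = 1030.

1030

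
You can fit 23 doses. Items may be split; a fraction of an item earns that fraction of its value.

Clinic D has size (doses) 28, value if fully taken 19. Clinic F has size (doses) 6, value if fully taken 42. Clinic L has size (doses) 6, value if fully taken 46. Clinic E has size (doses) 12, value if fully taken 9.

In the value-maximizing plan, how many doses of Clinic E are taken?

11

Rank by value-to-size ratio: Clinic L 46/6≈7.67, Clinic F 42/6≈7, Clinic E 9/12≈0.75, Clinic D 19/28≈0.679.
Clinic L: take in full, 6 doses for value 46 → 17 left.
Take all of Clinic F (6 doses, value 42) → 11 doses left.
Only 11 doses remain; take 11/12 of Clinic E for value 9×11/12 = 8.25.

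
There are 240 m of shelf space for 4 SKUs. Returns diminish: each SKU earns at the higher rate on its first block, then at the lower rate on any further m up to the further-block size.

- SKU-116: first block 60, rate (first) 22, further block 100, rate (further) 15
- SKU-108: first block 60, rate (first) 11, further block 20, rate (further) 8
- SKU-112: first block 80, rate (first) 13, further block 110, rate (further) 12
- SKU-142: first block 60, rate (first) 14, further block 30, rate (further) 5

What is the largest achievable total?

Treat each block as its own option and order by rate: SKU-116/tier1 22 > SKU-116/tier2 15 > SKU-142/tier1 14 > SKU-112/tier1 13 > SKU-112/tier2 12 > SKU-108/tier1 11 > SKU-108/tier2 8 > SKU-142/tier2 5.
SKU-116/tier1 (22): +60 → 180 left.
Fill SKU-116 tier2 block (100 at 15) → 80 left.
Fill SKU-142 tier1 block (60 at 14) → 20 left.
20 remain; put them into SKU-112 tier1 at 13.
Total = 22×60 + 15×100 + 14×60 + 13×20 = 3920.

3920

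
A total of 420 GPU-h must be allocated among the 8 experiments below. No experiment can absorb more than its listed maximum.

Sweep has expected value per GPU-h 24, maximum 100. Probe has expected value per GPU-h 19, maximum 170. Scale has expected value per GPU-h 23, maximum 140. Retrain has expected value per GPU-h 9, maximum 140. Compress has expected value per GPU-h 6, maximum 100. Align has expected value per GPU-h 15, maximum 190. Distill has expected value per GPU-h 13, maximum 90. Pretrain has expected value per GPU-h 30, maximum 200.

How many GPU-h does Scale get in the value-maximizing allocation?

Rank by expected value per GPU-h: Pretrain 30 > Sweep 24 > Scale 23 > Probe 19 > Align 15 > Distill 13 > Retrain 9 > Compress 6.
Give Pretrain 200 to hit its cap of 200 ; 220 left.
Give Sweep 100 to hit its cap of 100 ; 120 left.
Scale has room for 140 but only 120 remain, so it gets 120.

120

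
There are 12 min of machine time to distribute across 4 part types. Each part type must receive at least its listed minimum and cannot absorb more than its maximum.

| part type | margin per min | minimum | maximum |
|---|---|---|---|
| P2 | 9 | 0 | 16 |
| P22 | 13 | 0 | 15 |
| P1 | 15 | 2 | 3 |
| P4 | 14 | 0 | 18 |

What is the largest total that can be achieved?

Meeting every minimum uses 0+0+2+0 = 2 min, leaving 10.
Rank by margin per min: P1 15 > P4 14 > P22 13 > P2 9.
P1: +1 to 3 (cap) → 9 left.
P4: +9 (room for 18) → 9. Pool exhausted.
Total = 15×3 + 14×9 = 171.

171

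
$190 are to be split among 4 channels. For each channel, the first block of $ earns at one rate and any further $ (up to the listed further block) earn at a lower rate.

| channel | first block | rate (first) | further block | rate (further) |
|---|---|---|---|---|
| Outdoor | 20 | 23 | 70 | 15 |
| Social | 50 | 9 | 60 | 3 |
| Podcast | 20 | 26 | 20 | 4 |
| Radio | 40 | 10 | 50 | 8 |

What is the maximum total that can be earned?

Rank every tier by rate: Podcast/first 26 > Outdoor/first 23 > Outdoor/second 15 > Radio/first 10 > Social/first 9 > Radio/second 8 > Podcast/second 4 > Social/second 3.
Podcast first at 26: fill all 20 ; 170 left.
Outdoor first at 23: fill all 20 ; 150 left.
Outdoor/second (15): +70 ; 80 left.
Radio first at 10: fill all 40 ; 40 left.
Social/first: +40 of 50 at 9; pool empty.
Total = 26×20 + 23×20 + 15×70 + 10×40 + 9×40 = 2790.

2790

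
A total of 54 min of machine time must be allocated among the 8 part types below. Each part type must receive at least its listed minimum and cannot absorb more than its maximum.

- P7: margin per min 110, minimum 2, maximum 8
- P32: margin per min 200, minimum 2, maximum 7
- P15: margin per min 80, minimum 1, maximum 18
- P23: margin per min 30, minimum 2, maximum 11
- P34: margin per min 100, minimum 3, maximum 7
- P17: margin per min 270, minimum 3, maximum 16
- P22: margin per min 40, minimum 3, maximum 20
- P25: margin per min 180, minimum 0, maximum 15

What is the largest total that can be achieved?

Meeting every minimum uses 2+2+1+2+3+3+3+0 = 16 min, leaving 38.
Highest margin per min first: P17 270 > P32 200 > P25 180 > P7 110 > P34 100 > P15 80 > P22 40 > P23 30.
P17 takes 13 more to reach its cap of 16 — 25 left.
P32 takes 5 more to reach its cap of 7 — 20 left.
P25 takes 15 more to reach its cap of 15 — 5 left.
Only 5 left; P7 takes them to reach 7.
Total = 110×7 + 200×7 + 80×1 + 30×2 + 100×3 + 270×16 + 40×3 + 180×15 = 9750.

9750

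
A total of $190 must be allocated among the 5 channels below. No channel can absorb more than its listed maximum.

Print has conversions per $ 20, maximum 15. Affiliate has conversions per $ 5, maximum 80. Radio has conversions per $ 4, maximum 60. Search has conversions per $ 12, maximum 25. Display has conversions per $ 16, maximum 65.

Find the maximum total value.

Order the channels by conversions per $: Print 20 > Display 16 > Search 12 > Affiliate 5 > Radio 4.
Print takes 15 to reach its cap of 15 ; 175 left.
Give Display 65 to hit its cap of 65 ; 110 left.
Give Search 25 to hit its cap of 25 ; 85 left.
Affiliate: +80 to 80 (cap) ; 5 left.
Radio: +5 (room for 60) → 5. Pool exhausted.
Total = 20×15 + 5×80 + 4×5 + 12×25 + 16×65 = 2060.

2060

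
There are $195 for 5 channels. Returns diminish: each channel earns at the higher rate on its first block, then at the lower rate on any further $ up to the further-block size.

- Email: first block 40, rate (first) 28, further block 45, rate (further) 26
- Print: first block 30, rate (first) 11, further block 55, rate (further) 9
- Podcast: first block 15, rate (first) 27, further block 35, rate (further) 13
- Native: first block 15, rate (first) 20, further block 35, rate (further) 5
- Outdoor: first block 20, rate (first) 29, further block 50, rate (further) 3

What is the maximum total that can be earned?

Order all 10 blocks by rate: Outdoor/first 29 > Email/first 28 > Podcast/first 27 > Email/second 26 > Native/first 20 > Podcast/second 13 > Print/first 11 > Print/second 9 > Native/second 5 > Outdoor/second 3.
Outdoor first at 29: fill all 20 → 175 left.
Email/first (28): +40 → 135 left.
Podcast first at 27: fill all 15 → 120 left.
Fill Email second block (45 at 26) → 75 left.
Native first at 20: fill all 15 → 60 left.
Podcast/second (13): +35 → 25 left.
25 remain; put them into Print first at 11.
Total = 29×20 + 28×40 + 27×15 + 26×45 + 20×15 + 13×35 + 11×25 = 4305.

4305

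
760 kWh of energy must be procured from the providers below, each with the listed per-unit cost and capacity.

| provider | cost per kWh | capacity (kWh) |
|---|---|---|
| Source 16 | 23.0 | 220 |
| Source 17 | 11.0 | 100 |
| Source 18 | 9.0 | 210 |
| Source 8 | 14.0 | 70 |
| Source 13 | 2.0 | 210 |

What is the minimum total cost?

8300

Cheapest first:
Take 210 from Source 13 at 2.0 → need 550 more.
Source 18 (9.0): use full 210 → 340 kWh to go.
Source 17 (11.0): use full 100 → 240 kWh to go.
Source 8 at 14.0: take all 70 kWh → 170 still needed.
Source 16 at 23.0: take 170 of its 220 → requirement met.
Cost = 210×2.0 + 210×9.0 + 100×11.0 + 70×14.0 + 170×23.0 = 8300.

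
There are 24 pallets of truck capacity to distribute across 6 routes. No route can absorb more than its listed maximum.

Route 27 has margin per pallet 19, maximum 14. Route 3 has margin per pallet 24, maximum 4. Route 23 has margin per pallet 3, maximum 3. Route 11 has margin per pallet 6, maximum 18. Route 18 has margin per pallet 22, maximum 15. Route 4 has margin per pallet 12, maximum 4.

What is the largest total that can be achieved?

521

Highest margin per pallet first: Route 3 24 > Route 18 22 > Route 27 19 > Route 4 12 > Route 11 6 > Route 23 3.
Route 3: +4 to 4 (cap) — 20 left.
Route 18: +15 to 15 (cap) — 5 left.
Only 5 left; Route 27 takes them to reach 5.
Total = 19×5 + 24×4 + 22×15 = 521.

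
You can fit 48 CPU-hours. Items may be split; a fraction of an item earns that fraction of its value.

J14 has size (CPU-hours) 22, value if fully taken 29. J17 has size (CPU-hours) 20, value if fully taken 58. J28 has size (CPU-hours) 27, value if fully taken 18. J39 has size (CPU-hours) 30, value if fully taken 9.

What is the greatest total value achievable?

91

Sort by value density: J17 58/20≈2.9, J14 29/22≈1.32, J28 18/27≈0.667, J39 9/30≈0.3.
J17: take in full, 20 CPU-hours for value 58 ; 28 left.
J14: take in full, 22 CPU-hours for value 29 ; 6 left.
Only 6 CPU-hours remain; take 6/27 of J28 for value 18×6/27 = 4.
Total value = 91.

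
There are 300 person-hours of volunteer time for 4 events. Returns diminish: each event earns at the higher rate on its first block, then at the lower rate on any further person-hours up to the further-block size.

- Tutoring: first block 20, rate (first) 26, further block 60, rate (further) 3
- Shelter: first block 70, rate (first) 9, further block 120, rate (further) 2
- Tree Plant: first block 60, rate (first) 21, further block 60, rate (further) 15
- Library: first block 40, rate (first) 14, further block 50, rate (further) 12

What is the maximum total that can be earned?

4470

Rank every tier by rate: Tutoring/tier1 26 > Tree Plant/tier1 21 > Tree Plant/tier2 15 > Library/tier1 14 > Library/tier2 12 > Shelter/tier1 9 > Tutoring/tier2 3 > Shelter/tier2 2.
Tutoring tier1 at 26: fill all 20 → 280 left.
Tree Plant tier1 at 21: fill all 60 → 220 left.
Tree Plant tier2 at 15: fill all 60 → 160 left.
Library/tier1 (14): +40 → 120 left.
Fill Library tier2 block (50 at 12) → 70 left.
Fill Shelter tier1 block (70 at 9) → 0 left.
Total = 26×20 + 21×60 + 15×60 + 14×40 + 12×50 + 9×70 = 4470.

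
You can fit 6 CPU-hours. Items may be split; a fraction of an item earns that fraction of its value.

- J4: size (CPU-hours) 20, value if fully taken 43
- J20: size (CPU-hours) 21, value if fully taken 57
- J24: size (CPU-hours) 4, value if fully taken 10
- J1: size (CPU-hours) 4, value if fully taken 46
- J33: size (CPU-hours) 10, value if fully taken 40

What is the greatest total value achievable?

Rank by value-to-size ratio: J1 46/4≈11.5, J33 40/10≈4, J20 57/21≈2.71, J24 10/4≈2.5, J4 43/20≈2.15.
All 4 CPU-hours of J1 fit (value 46) — 2 remain.
Only 2 CPU-hours remain; take 2/10 of J33 for value 40×2/10 = 8.
Total value = 54.

54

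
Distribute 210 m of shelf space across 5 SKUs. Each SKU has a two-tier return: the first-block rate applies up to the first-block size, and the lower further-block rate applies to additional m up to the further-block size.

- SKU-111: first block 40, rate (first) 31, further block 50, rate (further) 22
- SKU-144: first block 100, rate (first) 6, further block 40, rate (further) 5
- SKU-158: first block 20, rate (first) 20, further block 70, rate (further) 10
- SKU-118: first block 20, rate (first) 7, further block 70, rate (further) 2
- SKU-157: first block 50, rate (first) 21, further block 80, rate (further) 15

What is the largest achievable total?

Rank every tier by rate: SKU-111/first 31 > SKU-111/second 22 > SKU-157/first 21 > SKU-158/first 20 > SKU-157/second 15 > SKU-158/second 10 > SKU-118/first 7 > SKU-144/first 6 > SKU-144/second 5 > SKU-118/second 2.
SKU-111 first at 31: fill all 40 — 170 left.
Fill SKU-111 second block (50 at 22) — 120 left.
SKU-157 first at 21: fill all 50 — 70 left.
SKU-158/first (20): +20 — 50 left.
SKU-157 second at 15: only 50 left, fill 50.
Total = 31×40 + 22×50 + 21×50 + 20×20 + 15×50 = 4540.

4540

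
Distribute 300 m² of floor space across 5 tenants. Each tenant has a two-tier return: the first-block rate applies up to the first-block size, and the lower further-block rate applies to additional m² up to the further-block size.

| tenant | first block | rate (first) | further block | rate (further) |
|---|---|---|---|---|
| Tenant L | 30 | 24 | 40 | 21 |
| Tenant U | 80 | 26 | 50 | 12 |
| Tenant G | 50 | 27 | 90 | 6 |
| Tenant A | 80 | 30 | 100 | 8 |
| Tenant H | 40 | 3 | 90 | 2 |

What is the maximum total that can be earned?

Rank every tier by rate: Tenant A/first 30 > Tenant G/first 27 > Tenant U/first 26 > Tenant L/first 24 > Tenant L/second 21 > Tenant U/second 12 > Tenant A/second 8 > Tenant G/second 6 > Tenant H/first 3 > Tenant H/second 2.
Tenant A/first (30): +80 ; 220 left.
Tenant G/first (27): +50 ; 170 left.
Fill Tenant U first block (80 at 26) ; 90 left.
Fill Tenant L first block (30 at 24) ; 60 left.
Fill Tenant L second block (40 at 21) ; 20 left.
Tenant U/second: +20 of 50 at 12; pool empty.
Total = 30×80 + 27×50 + 26×80 + 24×30 + 21×40 + 12×20 = 7630.

7630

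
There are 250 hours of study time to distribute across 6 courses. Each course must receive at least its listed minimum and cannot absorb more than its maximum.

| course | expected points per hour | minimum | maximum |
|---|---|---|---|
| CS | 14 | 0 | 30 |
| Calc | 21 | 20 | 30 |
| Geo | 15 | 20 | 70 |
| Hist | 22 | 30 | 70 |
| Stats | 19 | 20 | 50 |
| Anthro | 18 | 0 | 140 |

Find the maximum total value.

Meeting every minimum uses 0+20+20+30+20+0 = 90 hours, leaving 160.
Rank by expected points per hour: Hist 22 > Calc 21 > Stats 19 > Anthro 18 > Geo 15 > CS 14.
Hist takes 40 more to reach its cap of 70 — 120 left.
Calc takes 10 more to reach its cap of 30 — 110 left.
Stats takes 30 more to reach its cap of 50 — 80 left.
Anthro has room for 140 more but only 80 remain, so it gets 80.
Total = 21×30 + 15×20 + 22×70 + 19×50 + 18×80 = 4860.

4860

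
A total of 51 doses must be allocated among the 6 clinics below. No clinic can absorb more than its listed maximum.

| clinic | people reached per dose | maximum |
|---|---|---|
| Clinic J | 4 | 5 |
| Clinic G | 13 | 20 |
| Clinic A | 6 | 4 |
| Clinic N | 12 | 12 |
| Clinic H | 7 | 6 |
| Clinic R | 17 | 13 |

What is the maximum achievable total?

667

Highest people reached per dose first: Clinic R 17 > Clinic G 13 > Clinic N 12 > Clinic H 7 > Clinic A 6 > Clinic J 4.
Clinic R: +13 to 13 (cap) ; 38 left.
Give Clinic G 20 to hit its cap of 20 ; 18 left.
Clinic N takes 12 to reach its cap of 12 ; 6 left.
Clinic H: +6 to 6 (cap) ; 0 left.
Total = 13×20 + 12×12 + 7×6 + 17×13 = 667.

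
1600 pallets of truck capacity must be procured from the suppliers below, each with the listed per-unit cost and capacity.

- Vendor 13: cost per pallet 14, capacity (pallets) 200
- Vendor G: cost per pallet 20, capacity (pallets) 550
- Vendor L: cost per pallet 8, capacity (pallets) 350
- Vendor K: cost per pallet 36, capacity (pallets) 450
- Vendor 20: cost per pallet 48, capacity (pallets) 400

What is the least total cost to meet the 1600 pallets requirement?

35200

Use suppliers in increasing cost order.
Take 350 from Vendor L at 8 → need 1250 more.
Take 200 from Vendor 13 at 14 → need 1050 more.
Vendor G at 20: take all 550 pallets → 500 still needed.
Vendor K at 36: take all 450 pallets → 50 still needed.
Vendor 20 at 48: take 50 of its 400 → requirement met.
Cost = 350×8 + 200×14 + 550×20 + 450×36 + 50×48 = 35200.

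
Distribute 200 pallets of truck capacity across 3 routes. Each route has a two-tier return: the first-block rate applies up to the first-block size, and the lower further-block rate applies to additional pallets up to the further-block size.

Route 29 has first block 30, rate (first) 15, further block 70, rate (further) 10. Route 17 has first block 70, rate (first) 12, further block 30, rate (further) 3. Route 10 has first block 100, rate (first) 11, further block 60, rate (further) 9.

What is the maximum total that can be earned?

2390

Rank every tier by rate: Route 29/first 15 > Route 17/first 12 > Route 10/first 11 > Route 29/second 10 > Route 10/second 9 > Route 17/second 3.
Route 29/first (15): +30 → 170 left.
Fill Route 17 first block (70 at 12) → 100 left.
Route 10 first at 11: fill all 100 → 0 left.
Total = 15×30 + 12×70 + 11×100 = 2390.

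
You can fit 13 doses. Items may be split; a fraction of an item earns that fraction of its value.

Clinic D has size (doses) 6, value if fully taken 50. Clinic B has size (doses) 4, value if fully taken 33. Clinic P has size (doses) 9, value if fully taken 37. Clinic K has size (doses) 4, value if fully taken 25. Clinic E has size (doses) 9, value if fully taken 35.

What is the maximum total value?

101.75

Best value per unit of size first: Clinic D 50/6≈8.33, Clinic B 33/4≈8.25, Clinic K 25/4≈6.25, Clinic P 37/9≈4.11, Clinic E 35/9≈3.89.
Clinic D: take in full, 6 doses for value 50 — 7 left.
Clinic B: take in full, 4 doses for value 33 — 3 left.
Fill the last 3 doses with part of Clinic K: 3/4 of it earns 18.75.
Total value = 101.75.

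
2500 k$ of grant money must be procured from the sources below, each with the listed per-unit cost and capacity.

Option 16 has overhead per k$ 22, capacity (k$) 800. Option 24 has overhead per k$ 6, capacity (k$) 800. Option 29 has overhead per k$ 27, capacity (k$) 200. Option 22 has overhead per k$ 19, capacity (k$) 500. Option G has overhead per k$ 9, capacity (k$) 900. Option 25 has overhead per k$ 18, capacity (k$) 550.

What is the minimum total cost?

27550

Use sources in increasing cost order.
Take 800 from Option 24 at 6 → need 1700 more.
Option G (9): use full 900 → 800 k$ to go.
Option 25 at 18: take all 550 k$ → 250 still needed.
Option 22 at 19: take 250 of its 500 → requirement met.
Option 16, Option 29: unused.
Cost = 800×6 + 900×9 + 550×18 + 250×19 = 27550.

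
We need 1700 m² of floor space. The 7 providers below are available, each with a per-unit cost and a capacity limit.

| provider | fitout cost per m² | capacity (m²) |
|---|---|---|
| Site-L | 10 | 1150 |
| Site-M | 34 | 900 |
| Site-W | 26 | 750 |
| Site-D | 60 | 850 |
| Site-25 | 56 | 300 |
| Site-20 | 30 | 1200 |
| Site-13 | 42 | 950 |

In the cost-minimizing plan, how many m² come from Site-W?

Use providers in increasing cost order.
Site-L at 10: take all 1150 m² ; 550 still needed.
Site-W at 26: take 550 of its 750 ; requirement met.
Site-20, Site-M, Site-13, Site-25, Site-D: unused.

550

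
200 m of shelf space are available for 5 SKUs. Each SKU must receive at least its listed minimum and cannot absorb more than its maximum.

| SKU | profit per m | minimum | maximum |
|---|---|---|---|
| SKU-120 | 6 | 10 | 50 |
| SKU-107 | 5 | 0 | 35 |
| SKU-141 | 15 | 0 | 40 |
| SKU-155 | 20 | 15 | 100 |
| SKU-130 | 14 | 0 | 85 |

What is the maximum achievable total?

3360

Meeting every minimum uses 10+0+0+15+0 = 25 m, leaving 175.
Rank by profit per m: SKU-155 20 > SKU-141 15 > SKU-130 14 > SKU-120 6 > SKU-107 5.
SKU-155: +85 to 100 (cap) ; 90 left.
Give SKU-141 40 more to hit its cap of 40 ; 50 left.
Only 50 left; SKU-130 takes them to reach 50.
Total = 6×10 + 15×40 + 20×100 + 14×50 = 3360.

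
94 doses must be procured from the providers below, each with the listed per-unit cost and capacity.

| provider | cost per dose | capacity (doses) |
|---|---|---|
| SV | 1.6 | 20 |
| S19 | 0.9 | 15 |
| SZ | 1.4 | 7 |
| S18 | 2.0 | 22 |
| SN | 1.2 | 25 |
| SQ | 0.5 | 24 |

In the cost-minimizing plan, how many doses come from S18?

3

Fill from the cheapest provider first.
SQ (0.5): use full 24 ; 70 doses to go.
S19 at 0.9: take all 15 doses ; 55 still needed.
SN at 1.2: take all 25 doses ; 30 still needed.
SZ (1.4): use full 7 ; 23 doses to go.
SV at 1.6: take all 20 doses ; 3 still needed.
S18 (2.0): take the remaining 3 ; done.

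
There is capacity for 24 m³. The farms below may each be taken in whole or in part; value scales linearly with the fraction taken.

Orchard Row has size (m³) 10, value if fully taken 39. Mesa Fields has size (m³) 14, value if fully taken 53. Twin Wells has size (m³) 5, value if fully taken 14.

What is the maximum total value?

92

Sort by value density: Orchard Row 39/10≈3.9, Mesa Fields 53/14≈3.79, Twin Wells 14/5≈2.8.
Orchard Row: take in full, 10 m³ for value 39 — 14 left.
Take all of Mesa Fields (14 m³, value 53) — 0 m³ left.
Total value = 92.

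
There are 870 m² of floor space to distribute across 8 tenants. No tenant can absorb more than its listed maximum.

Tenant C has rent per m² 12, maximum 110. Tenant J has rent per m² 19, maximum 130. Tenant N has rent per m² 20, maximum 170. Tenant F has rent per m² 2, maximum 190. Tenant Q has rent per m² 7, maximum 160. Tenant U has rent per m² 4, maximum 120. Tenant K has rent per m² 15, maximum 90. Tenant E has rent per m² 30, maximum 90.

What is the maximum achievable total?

Rank by rent per m²: Tenant E 30 > Tenant N 20 > Tenant J 19 > Tenant K 15 > Tenant C 12 > Tenant Q 7 > Tenant U 4 > Tenant F 2.
Give Tenant E 90 to hit its cap of 90 ; 780 left.
Tenant N: +170 to 170 (cap) ; 610 left.
Tenant J takes 130 to reach its cap of 130 ; 480 left.
Tenant K takes 90 to reach its cap of 90 ; 390 left.
Tenant C takes 110 to reach its cap of 110 ; 280 left.
Tenant Q takes 160 to reach its cap of 160 ; 120 left.
Tenant U takes 120 to reach its cap of 120 ; 0 left.
Total = 12×110 + 19×130 + 20×170 + 7×160 + 4×120 + 15×90 + 30×90 = 12840.

12840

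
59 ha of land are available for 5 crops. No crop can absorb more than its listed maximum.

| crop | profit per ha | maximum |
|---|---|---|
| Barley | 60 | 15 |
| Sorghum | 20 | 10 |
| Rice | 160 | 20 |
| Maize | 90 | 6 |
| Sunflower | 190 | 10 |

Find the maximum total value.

6700

Order the crops by profit per ha: Sunflower 190 > Rice 160 > Maize 90 > Barley 60 > Sorghum 20.
Sunflower takes 10 to reach its cap of 10 — 49 left.
Give Rice 20 to hit its cap of 20 — 29 left.
Maize takes 6 to reach its cap of 6 — 23 left.
Barley: +15 to 15 (cap) — 8 left.
Sorghum: +8 (room for 10) → 8. Pool exhausted.
Total = 60×15 + 20×8 + 160×20 + 90×6 + 190×10 = 6700.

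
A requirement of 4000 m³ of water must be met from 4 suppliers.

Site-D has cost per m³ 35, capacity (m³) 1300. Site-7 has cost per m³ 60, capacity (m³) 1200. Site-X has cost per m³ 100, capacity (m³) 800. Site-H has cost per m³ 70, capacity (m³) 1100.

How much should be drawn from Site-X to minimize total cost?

400

Cheapest first:
Take 1300 from Site-D at 35 — need 2700 more.
Site-7 at 60: take all 1200 m³ — 1500 still needed.
Take 1100 from Site-H at 70 — need 400 more.
Site-X at 100: take 400 of its 800 — requirement met.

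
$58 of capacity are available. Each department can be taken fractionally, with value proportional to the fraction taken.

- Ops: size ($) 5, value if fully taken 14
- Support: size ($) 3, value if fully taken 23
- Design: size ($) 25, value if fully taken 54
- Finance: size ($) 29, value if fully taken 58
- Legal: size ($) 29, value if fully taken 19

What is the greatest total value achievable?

141

Rank by value-to-size ratio: Support 23/3≈7.67, Ops 14/5≈2.8, Design 54/25≈2.16, Finance 58/29≈2, Legal 19/29≈0.655.
Take all of Support (3 $, value 23) — 55 $ left.
Take all of Ops (5 $, value 14) — 50 $ left.
Take all of Design (25 $, value 54) — 25 $ left.
25 $ left: a 25/29 share of Finance gives 58×25/29 = 50.
Total value = 141.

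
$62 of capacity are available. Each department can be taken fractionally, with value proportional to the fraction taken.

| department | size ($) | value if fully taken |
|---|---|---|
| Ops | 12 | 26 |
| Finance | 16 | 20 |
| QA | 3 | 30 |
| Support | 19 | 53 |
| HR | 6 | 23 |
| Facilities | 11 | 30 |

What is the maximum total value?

Best value per unit of size first: QA 30/3≈10, HR 23/6≈3.83, Support 53/19≈2.79, Facilities 30/11≈2.73, Ops 26/12≈2.17, Finance 20/16≈1.25.
Take all of QA (3 $, value 30) — 59 $ left.
HR: take in full, 6 $ for value 23 — 53 left.
Support: take in full, 19 $ for value 53 — 34 left.
All 11 $ of Facilities fit (value 30) — 23 remain.
Take all of Ops (12 $, value 26) — 11 $ left.
11 $ left: a 11/16 share of Finance gives 20×11/16 = 13.75.
Total value = 175.75.

175.75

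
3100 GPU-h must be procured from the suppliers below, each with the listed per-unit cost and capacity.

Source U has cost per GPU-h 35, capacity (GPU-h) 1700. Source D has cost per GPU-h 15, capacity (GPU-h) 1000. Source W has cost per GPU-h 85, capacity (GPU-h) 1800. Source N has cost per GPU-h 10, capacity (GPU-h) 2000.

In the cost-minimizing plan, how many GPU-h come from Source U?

Use suppliers in increasing cost order.
Source N (10): use full 2000 — 1100 GPU-h to go.
Source D at 15: take all 1000 GPU-h — 100 still needed.
Source U (35): take the remaining 100 — done.
Source W: unused.

100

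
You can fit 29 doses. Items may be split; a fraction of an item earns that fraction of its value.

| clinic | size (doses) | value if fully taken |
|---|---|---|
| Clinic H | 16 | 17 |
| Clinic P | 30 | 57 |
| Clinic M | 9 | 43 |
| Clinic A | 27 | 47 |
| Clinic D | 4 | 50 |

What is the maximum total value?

Rank by value-to-size ratio: Clinic D 50/4≈12.5, Clinic M 43/9≈4.78, Clinic P 57/30≈1.9, Clinic A 47/27≈1.74, Clinic H 17/16≈1.06.
Take all of Clinic D (4 doses, value 50) → 25 doses left.
Clinic M: take in full, 9 doses for value 43 → 16 left.
16 doses left: a 16/30 share of Clinic P gives 57×16/30 = 30.4.
Total value = 123.4.

123.4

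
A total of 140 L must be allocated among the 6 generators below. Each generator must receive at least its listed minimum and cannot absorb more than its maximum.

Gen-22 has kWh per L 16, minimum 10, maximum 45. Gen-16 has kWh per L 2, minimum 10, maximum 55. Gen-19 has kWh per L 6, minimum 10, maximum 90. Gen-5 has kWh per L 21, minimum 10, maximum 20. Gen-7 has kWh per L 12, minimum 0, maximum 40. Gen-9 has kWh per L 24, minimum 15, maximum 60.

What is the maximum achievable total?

Meeting every minimum uses 10+10+10+10+0+15 = 55 L, leaving 85.
Order the generators by kWh per L: Gen-9 24 > Gen-5 21 > Gen-22 16 > Gen-7 12 > Gen-19 6 > Gen-16 2.
Gen-9 takes 45 more to reach its cap of 60 → 40 left.
Gen-5 takes 10 more to reach its cap of 20 → 30 left.
Gen-22 has room for 35 more but only 30 remain, so it gets 40.
Total = 16×40 + 2×10 + 6×10 + 21×20 + 24×60 = 2580.

2580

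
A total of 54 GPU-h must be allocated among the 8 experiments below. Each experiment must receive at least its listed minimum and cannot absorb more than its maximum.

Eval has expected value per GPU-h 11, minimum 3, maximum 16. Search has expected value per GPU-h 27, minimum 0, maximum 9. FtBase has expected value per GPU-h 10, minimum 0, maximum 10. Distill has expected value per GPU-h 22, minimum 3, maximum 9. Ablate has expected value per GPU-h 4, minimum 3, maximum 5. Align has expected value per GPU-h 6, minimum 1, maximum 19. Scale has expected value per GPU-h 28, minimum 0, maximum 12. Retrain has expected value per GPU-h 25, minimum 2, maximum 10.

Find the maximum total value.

1155

Meeting every minimum uses 3+0+0+3+3+1+0+2 = 12 GPU-h, leaving 42.
Highest expected value per GPU-h first: Scale 28 > Search 27 > Retrain 25 > Distill 22 > Eval 11 > FtBase 10 > Align 6 > Ablate 4.
Scale takes 12 more to reach its cap of 12 ; 30 left.
Give Search 9 more to hit its cap of 9 ; 21 left.
Give Retrain 8 more to hit its cap of 10 ; 13 left.
Distill: +6 to 9 (cap) ; 7 left.
Eval has room for 13 more but only 7 remain, so it gets 10.
Total = 11×10 + 27×9 + 22×9 + 4×3 + 6×1 + 28×12 + 25×10 = 1155.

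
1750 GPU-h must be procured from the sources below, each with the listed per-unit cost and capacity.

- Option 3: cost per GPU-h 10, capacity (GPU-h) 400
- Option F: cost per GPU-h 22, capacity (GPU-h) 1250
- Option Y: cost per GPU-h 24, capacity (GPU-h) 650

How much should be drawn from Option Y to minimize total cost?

Fill from the cheapest source first.
Option 3 (10): use full 400 — 1350 GPU-h to go.
Take 1250 from Option F at 22 — need 100 more.
Option Y at 24: take 100 of its 650 — requirement met.

100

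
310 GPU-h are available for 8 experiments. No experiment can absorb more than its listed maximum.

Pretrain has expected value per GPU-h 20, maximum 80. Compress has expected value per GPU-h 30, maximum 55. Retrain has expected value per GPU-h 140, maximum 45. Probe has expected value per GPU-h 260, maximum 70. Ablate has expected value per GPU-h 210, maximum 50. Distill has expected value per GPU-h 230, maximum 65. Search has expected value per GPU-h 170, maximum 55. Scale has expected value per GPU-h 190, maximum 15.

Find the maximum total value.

62450

Highest expected value per GPU-h first: Probe 260 > Distill 230 > Ablate 210 > Scale 190 > Search 170 > Retrain 140 > Compress 30 > Pretrain 20.
Probe takes 70 to reach its cap of 70 — 240 left.
Distill takes 65 to reach its cap of 65 — 175 left.
Ablate: +50 to 50 (cap) — 125 left.
Scale takes 15 to reach its cap of 15 — 110 left.
Search takes 55 to reach its cap of 55 — 55 left.
Retrain: +45 to 45 (cap) — 10 left.
Only 10 left; Compress takes them to reach 10.
Total = 30×10 + 140×45 + 260×70 + 210×50 + 230×65 + 170×55 + 190×15 = 62450.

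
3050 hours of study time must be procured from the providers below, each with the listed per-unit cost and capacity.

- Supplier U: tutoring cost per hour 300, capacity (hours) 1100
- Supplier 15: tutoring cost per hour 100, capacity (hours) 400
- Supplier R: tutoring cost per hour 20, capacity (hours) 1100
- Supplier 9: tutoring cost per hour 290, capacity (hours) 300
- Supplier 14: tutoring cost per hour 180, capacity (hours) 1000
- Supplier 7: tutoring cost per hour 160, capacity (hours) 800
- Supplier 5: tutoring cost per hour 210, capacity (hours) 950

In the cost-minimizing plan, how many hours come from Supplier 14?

750

Cheapest first:
Take 1100 from Supplier R at 20 → need 1950 more.
Take 400 from Supplier 15 at 100 → need 1550 more.
Supplier 7 at 160: take all 800 hours → 750 still needed.
Supplier 14 (180): take the remaining 750 → done.
Supplier 5, Supplier 9, Supplier U: unused.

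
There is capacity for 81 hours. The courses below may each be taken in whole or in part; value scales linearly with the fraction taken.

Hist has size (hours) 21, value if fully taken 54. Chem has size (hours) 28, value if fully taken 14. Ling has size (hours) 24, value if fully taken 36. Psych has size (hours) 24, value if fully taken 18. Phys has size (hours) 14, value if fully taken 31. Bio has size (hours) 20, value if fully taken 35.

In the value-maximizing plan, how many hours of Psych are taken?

2

Sort by value density: Hist 54/21≈2.57, Phys 31/14≈2.21, Bio 35/20≈1.75, Ling 36/24≈1.5, Psych 18/24≈0.75, Chem 14/28≈0.5.
Hist: take in full, 21 hours for value 54 ; 60 left.
Take all of Phys (14 hours, value 31) ; 46 hours left.
Bio: take in full, 20 hours for value 35 ; 26 left.
All 24 hours of Ling fit (value 36) ; 2 remain.
2 hours left: a 2/24 share of Psych gives 18×2/24 = 1.5.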